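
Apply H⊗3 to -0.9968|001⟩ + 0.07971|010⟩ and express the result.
-0.3242|000⟩ + 0.3806|001⟩ - 0.3806|010⟩ + 0.3242|011⟩ - 0.3242|100⟩ + 0.3806|101⟩ - 0.3806|110⟩ + 0.3242|111⟩

H⊗3 gives amp(|y⟩) = (1/2√2) Σ_x (−1)^(x·y) amp(|x⟩), where x·y is the number of positions in which both x and y have a 1.
|000⟩: (-0.9968 + 0.07971)/(2√2) = -0.3242
|001⟩: (0.9968 + 0.07971)/(2√2) = 0.3806
|010⟩: (-0.9968 - 0.07971)/(2√2) = -0.3806
|011⟩: (0.9968 - 0.07971)/(2√2) = 0.3242
|100⟩: (-0.9968 + 0.07971)/(2√2) = -0.3242
|101⟩: (0.9968 + 0.07971)/(2√2) = 0.3806
|110⟩: (-0.9968 - 0.07971)/(2√2) = -0.3806
|111⟩: (0.9968 - 0.07971)/(2√2) = 0.3242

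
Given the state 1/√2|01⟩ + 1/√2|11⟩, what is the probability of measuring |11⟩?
1/2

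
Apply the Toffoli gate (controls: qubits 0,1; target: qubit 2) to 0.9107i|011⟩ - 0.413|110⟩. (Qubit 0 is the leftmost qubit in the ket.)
0.9107i|011⟩ - 0.413|111⟩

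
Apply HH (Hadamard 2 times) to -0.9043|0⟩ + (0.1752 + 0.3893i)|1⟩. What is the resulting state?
-0.9043|0⟩ + (0.1752 + 0.3893i)|1⟩

H² = I, so an even number of Hadamards cancels: H^2 = I and the state is unchanged.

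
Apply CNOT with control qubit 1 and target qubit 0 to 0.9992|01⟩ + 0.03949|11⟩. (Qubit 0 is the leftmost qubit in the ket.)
0.03949|01⟩ + 0.9992|11⟩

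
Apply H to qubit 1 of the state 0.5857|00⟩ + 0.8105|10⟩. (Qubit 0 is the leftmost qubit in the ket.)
0.4142|00⟩ + 0.4142|01⟩ + 0.5731|10⟩ + 0.5731|11⟩

H on qubit 1 mixes each pair of kets that differ only in qubit 1: amplitudes (a, b) of (|…0…⟩, |…1…⟩) become ((a + b)/√2, (a − b)/√2). Kets absent from the input have amplitude 0.
(|00⟩, |01⟩): (a, b) = (0.5857, 0) → (0.4142, 0.4142)
(|10⟩, |11⟩): (a, b) = (0.8105, 0) → (0.5731, 0.5731)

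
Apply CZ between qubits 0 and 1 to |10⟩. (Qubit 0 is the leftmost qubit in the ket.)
|10⟩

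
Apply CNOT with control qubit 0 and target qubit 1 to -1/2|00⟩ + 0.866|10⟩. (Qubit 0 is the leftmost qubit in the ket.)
-1/2|00⟩ + 0.866|11⟩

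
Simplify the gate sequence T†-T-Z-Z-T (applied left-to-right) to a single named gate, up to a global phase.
T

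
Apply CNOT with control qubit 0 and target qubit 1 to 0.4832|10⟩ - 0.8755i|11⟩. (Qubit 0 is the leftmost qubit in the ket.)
-0.8755i|10⟩ + 0.4832|11⟩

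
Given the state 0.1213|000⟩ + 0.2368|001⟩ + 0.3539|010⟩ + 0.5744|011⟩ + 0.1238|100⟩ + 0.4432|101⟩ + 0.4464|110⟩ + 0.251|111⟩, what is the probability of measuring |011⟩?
0.3299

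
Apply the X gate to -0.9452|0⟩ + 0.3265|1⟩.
0.3265|0⟩ - 0.9452|1⟩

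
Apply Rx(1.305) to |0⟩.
0.7946|0⟩ - 0.6072i|1⟩

Rx(1.305) = [[cos(θ/2), −i·sin(θ/2)], [−i·sin(θ/2), cos(θ/2)]]; θ = 1.305, cos(θ/2) ≈ 0.794568, sin(θ/2) ≈ 0.607175.
With a = amp(|0⟩) = 1 and b = amp(|1⟩) = 0:
new amp(|0⟩) = (0.794568)·a + (-0.607175i)·b = 0.7946
new amp(|1⟩) = (-0.607175i)·a + (0.794568)·b = -0.6072i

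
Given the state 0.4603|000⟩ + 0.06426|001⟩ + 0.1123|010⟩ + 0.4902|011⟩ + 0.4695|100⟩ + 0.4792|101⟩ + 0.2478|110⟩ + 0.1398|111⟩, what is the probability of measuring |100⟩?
0.2204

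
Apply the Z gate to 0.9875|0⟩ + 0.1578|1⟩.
0.9875|0⟩ - 0.1578|1⟩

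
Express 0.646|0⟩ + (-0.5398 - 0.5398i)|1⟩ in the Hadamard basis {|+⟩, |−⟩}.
(0.07509 - 0.3817i)|+⟩ + (0.8385 + 0.3817i)|−⟩

With |ψ⟩ = α|0⟩ + β|1⟩, the Hadamard-basis coefficients are ⟨+|ψ⟩ = (α + β)/√2 and ⟨−|ψ⟩ = (α − β)/√2.
Here α = 0.646, β = (-0.5398 - 0.5398i): (α + β)/√2 = (0.07509 - 0.3817i), (α − β)/√2 = (0.8385 + 0.3817i).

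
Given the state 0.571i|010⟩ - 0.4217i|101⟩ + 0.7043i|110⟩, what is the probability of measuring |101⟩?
0.1778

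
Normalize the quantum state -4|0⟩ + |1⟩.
-0.9701|0⟩ + 0.2425|1⟩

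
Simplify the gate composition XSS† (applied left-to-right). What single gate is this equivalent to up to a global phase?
X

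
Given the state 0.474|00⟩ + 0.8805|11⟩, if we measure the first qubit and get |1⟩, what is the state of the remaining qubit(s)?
|1⟩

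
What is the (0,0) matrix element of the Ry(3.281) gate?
-0.06965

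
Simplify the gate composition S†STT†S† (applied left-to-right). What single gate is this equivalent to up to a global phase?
S†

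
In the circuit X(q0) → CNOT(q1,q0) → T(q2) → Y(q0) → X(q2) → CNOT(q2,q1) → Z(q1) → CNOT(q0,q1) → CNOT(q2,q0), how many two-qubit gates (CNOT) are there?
4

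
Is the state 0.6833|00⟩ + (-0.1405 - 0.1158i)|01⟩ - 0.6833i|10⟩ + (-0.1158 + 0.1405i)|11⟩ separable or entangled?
Separable

Writing the state as a|00⟩ + b|01⟩ + c|10⟩ + d|11⟩, it is a product state iff ad − bc = 0.
Here (a, b, c, d) = (0.6833, (-0.1405 - 0.1158i), -0.6833i, (-0.1158 + 0.1405i)): ad − bc = (0.6833)(-0.1158 + 0.1405i) − (-0.1405 - 0.1158i)(-0.6833i) = 0, so the state is separable.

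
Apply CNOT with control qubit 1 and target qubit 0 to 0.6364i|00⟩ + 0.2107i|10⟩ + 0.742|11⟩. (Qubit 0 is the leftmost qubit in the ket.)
0.6364i|00⟩ + 0.742|01⟩ + 0.2107i|10⟩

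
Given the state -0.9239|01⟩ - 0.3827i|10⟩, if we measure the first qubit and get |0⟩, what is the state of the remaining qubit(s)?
-|1⟩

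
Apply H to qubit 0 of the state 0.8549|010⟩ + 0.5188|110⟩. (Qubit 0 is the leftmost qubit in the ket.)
0.9714|010⟩ + 0.2377|110⟩

H on qubit 0 mixes each pair of kets that differ only in qubit 0: amplitudes (a, b) of (|…0…⟩, |…1…⟩) become ((a + b)/√2, (a − b)/√2). Kets absent from the input have amplitude 0.
(|010⟩, |110⟩): (a, b) = (0.8549, 0.5188) → (0.9714, 0.2377)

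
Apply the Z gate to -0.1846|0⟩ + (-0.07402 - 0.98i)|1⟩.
-0.1846|0⟩ + (0.07402 + 0.98i)|1⟩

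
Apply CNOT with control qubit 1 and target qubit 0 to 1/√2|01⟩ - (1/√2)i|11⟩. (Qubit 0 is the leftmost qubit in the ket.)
-(1/√2)i|01⟩ + 1/√2|11⟩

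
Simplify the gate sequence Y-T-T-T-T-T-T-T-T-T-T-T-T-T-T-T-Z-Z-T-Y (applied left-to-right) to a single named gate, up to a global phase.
I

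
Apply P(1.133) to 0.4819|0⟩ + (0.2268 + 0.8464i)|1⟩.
0.4819|0⟩ + (-0.6704 + 0.5642i)|1⟩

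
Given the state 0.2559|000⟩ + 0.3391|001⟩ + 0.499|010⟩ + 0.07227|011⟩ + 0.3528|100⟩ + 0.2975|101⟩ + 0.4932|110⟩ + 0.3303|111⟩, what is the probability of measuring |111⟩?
0.1091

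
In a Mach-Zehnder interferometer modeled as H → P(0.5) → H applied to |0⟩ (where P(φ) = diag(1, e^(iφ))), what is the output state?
(0.9388 + 0.2397i)|0⟩ + (0.06121 - 0.2397i)|1⟩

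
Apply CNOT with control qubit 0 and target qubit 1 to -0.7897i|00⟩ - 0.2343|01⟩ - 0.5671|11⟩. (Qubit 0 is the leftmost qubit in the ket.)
-0.7897i|00⟩ - 0.2343|01⟩ - 0.5671|10⟩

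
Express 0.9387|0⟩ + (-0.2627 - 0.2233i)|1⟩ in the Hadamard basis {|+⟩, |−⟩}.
(0.478 - 0.1579i)|+⟩ + (0.8495 + 0.1579i)|−⟩

With |ψ⟩ = α|0⟩ + β|1⟩, the Hadamard-basis coefficients are ⟨+|ψ⟩ = (α + β)/√2 and ⟨−|ψ⟩ = (α − β)/√2.
Here α = 0.9387, β = (-0.2627 - 0.2233i): (α + β)/√2 = (0.478 - 0.1579i), (α − β)/√2 = (0.8495 + 0.1579i).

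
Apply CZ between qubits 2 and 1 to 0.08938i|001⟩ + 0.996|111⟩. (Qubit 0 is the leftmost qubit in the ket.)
0.08938i|001⟩ - 0.996|111⟩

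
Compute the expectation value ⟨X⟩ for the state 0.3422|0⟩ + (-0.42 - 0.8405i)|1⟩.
-0.2874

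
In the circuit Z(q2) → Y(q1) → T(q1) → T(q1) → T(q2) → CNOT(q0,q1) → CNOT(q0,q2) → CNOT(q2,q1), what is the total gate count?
8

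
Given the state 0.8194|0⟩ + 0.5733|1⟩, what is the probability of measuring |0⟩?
0.6714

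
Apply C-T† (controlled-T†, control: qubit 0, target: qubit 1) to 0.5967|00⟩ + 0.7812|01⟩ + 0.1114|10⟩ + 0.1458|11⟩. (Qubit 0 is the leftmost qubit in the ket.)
0.5967|00⟩ + 0.7812|01⟩ + 0.1114|10⟩ + (0.1031 - 0.1031i)|11⟩

C-T† leaves the control-|0⟩ kets |00⟩, |01⟩ unchanged and applies T† to qubit 1 on the control-|1⟩ pair (|10⟩, |11⟩).
T† = [[1, 0], [0, (1/√2 - (1/√2)i)]].
With a = amp(|10⟩) = 0.1114 and b = amp(|11⟩) = 0.1458:
new amp(|10⟩) = (1)·a = 0.1114
new amp(|11⟩) = (1/√2 - (1/√2)i)·b = (0.1031 - 0.1031i)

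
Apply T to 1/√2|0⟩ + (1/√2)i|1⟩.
1/√2|0⟩ + (-1/2 + (1/2)i)|1⟩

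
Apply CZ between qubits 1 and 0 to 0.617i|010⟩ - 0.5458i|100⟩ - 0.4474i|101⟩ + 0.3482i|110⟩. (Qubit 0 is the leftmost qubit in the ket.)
0.617i|010⟩ - 0.5458i|100⟩ - 0.4474i|101⟩ - 0.3482i|110⟩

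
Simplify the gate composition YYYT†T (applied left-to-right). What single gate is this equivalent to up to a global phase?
Y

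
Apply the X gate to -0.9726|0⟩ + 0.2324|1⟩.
0.2324|0⟩ - 0.9726|1⟩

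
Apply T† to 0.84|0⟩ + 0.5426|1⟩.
0.84|0⟩ + (0.3837 - 0.3837i)|1⟩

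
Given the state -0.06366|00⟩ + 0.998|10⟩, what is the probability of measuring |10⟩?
0.996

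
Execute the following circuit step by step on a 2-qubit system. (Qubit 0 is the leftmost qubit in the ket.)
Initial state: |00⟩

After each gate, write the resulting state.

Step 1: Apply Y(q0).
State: i|10⟩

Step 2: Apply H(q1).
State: (1/√2)i|10⟩ + (1/√2)i|11⟩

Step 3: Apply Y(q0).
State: 1/√2|00⟩ + 1/√2|01⟩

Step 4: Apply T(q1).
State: 1/√2|00⟩ + (1/2 + (1/2)i)|01⟩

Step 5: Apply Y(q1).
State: (1/2 - (1/2)i)|00⟩ + (1/√2)i|01⟩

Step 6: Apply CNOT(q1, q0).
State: (1/2 - (1/2)i)|00⟩ + (1/√2)i|11⟩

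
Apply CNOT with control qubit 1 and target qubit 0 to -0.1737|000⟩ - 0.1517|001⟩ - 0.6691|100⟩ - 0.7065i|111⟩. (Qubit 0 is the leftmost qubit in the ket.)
-0.1737|000⟩ - 0.1517|001⟩ - 0.7065i|011⟩ - 0.6691|100⟩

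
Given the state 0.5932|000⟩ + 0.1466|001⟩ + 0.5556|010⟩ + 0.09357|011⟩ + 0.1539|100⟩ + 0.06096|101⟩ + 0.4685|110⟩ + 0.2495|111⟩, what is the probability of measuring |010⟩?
0.3087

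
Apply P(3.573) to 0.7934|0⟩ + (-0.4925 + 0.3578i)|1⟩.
0.7934|0⟩ + (0.597 - 0.1191i)|1⟩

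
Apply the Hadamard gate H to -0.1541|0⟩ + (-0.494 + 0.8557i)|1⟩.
(-0.4583 + 0.6051i)|0⟩ + (0.2403 - 0.6051i)|1⟩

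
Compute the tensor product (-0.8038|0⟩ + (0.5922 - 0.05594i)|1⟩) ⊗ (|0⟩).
-0.8038|00⟩ + (0.5922 - 0.05594i)|10⟩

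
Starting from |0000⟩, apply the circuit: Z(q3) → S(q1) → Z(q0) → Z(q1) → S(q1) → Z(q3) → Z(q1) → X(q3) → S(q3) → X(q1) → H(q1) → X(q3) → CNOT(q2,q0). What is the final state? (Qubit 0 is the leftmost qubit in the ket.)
(1/√2)i|0000⟩ - (1/√2)i|0100⟩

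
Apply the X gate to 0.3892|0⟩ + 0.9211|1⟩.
0.9211|0⟩ + 0.3892|1⟩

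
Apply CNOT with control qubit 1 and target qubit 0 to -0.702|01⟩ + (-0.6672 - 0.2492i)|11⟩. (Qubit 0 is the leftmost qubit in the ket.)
(-0.6672 - 0.2492i)|01⟩ - 0.702|11⟩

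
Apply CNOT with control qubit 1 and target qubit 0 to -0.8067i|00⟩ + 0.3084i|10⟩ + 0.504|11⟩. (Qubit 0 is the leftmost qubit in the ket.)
-0.8067i|00⟩ + 0.504|01⟩ + 0.3084i|10⟩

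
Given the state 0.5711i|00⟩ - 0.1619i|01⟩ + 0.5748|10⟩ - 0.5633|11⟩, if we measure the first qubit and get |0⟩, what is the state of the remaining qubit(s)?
0.9621i|0⟩ - 0.2727i|1⟩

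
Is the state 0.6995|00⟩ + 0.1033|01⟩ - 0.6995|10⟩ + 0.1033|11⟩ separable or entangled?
Entangled

Writing the state as a|00⟩ + b|01⟩ + c|10⟩ + d|11⟩, it is a product state iff ad − bc = 0.
Here (a, b, c, d) = (0.6995, 0.1033, -0.6995, 0.1033): ad − bc = (0.6995)(0.1033) − (0.1033)(-0.6995) = 0.1445 ≠ 0, so the state is entangled.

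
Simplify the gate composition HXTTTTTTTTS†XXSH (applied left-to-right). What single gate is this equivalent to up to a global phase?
Z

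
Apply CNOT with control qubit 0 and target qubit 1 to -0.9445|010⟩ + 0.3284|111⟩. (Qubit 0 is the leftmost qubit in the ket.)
-0.9445|010⟩ + 0.3284|101⟩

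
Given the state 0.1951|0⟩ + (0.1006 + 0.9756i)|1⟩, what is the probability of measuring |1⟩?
0.9619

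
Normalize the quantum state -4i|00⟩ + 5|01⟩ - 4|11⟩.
-0.5298i|00⟩ + 0.6623|01⟩ - 0.5298|11⟩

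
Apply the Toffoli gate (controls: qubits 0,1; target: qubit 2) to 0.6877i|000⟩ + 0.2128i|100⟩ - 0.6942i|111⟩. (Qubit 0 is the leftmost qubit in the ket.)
0.6877i|000⟩ + 0.2128i|100⟩ - 0.6942i|110⟩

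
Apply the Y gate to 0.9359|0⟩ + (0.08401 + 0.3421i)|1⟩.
(0.3421 - 0.08401i)|0⟩ + 0.9359i|1⟩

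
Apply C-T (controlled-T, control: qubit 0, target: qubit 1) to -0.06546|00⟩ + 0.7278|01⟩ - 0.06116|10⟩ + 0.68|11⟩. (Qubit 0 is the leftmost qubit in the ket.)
-0.06546|00⟩ + 0.7278|01⟩ - 0.06116|10⟩ + (0.4808 + 0.4808i)|11⟩

C-T leaves the control-|0⟩ kets |00⟩, |01⟩ unchanged and applies T to qubit 1 on the control-|1⟩ pair (|10⟩, |11⟩).
T = [[1, 0], [0, (1/√2 + (1/√2)i)]].
With a = amp(|10⟩) = -0.06116 and b = amp(|11⟩) = 0.68:
new amp(|10⟩) = (1)·a = -0.06116
new amp(|11⟩) = (1/√2 + (1/√2)i)·b = (0.4808 + 0.4808i)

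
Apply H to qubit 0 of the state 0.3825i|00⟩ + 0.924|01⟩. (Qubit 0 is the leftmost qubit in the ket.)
0.2705i|00⟩ + 0.6534|01⟩ + 0.2705i|10⟩ + 0.6534|11⟩

H on qubit 0 mixes each pair of kets that differ only in qubit 0: amplitudes (a, b) of (|…0…⟩, |…1…⟩) become ((a + b)/√2, (a − b)/√2). Kets absent from the input have amplitude 0.
(|00⟩, |10⟩): (a, b) = (0.3825i, 0) → (0.2705i, 0.2705i)
(|01⟩, |11⟩): (a, b) = (0.924, 0) → (0.6534, 0.6534)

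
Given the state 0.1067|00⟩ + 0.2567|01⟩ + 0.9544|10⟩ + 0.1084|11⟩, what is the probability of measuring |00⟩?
0.01138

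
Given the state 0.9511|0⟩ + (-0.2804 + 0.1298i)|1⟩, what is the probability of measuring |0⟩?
0.9046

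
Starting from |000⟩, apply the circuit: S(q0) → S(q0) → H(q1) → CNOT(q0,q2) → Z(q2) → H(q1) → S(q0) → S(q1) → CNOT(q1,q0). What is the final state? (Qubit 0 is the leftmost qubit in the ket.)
|000⟩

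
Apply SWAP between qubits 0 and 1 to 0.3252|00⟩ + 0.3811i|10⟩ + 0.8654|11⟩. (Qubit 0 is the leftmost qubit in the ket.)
0.3252|00⟩ + 0.3811i|01⟩ + 0.8654|11⟩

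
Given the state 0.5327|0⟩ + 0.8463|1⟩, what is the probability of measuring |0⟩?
0.2838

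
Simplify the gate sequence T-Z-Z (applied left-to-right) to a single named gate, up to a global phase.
T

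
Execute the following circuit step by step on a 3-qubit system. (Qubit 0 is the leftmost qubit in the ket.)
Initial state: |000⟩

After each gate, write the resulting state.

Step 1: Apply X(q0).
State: |100⟩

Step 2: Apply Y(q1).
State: i|110⟩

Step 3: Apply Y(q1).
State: |100⟩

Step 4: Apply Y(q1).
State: i|110⟩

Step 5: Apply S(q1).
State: -|110⟩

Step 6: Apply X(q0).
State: -|010⟩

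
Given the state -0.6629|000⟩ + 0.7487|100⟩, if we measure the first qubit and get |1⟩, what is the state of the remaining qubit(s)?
|00⟩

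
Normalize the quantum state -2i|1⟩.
-i|1⟩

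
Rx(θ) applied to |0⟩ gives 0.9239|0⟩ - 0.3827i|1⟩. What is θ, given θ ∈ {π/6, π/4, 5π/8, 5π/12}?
π/4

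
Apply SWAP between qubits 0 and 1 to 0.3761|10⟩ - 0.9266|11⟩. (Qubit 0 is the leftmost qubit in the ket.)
0.3761|01⟩ - 0.9266|11⟩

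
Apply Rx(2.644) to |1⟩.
-0.9692i|0⟩ + 0.2462|1⟩

Rx(2.644) = [[cos(θ/2), −i·sin(θ/2)], [−i·sin(θ/2), cos(θ/2)]]; θ = 2.644, cos(θ/2) ≈ 0.246238, sin(θ/2) ≈ 0.96921.
With a = amp(|0⟩) = 0 and b = amp(|1⟩) = 1:
new amp(|0⟩) = (0.246238)·a + (-0.96921i)·b = -0.9692i
new amp(|1⟩) = (-0.96921i)·a + (0.246238)·b = 0.2462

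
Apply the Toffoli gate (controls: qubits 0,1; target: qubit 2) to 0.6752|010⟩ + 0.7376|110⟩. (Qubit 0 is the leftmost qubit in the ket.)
0.6752|010⟩ + 0.7376|111⟩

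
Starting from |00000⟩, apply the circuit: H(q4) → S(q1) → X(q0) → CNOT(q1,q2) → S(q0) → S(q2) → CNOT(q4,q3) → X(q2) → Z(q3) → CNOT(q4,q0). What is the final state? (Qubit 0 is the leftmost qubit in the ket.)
-(1/√2)i|00111⟩ + (1/√2)i|10100⟩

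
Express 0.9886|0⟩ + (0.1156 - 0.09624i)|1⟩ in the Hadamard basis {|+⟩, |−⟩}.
(0.7808 - 0.06805i)|+⟩ + (0.6173 + 0.06805i)|−⟩

With |ψ⟩ = α|0⟩ + β|1⟩, the Hadamard-basis coefficients are ⟨+|ψ⟩ = (α + β)/√2 and ⟨−|ψ⟩ = (α − β)/√2.
Here α = 0.9886, β = (0.1156 - 0.09624i): (α + β)/√2 = (0.7808 - 0.06805i), (α − β)/√2 = (0.6173 + 0.06805i).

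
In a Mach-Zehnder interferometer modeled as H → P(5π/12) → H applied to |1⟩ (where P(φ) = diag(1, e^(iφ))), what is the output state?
(0.3706 - 0.483i)|0⟩ + (0.6294 + 0.483i)|1⟩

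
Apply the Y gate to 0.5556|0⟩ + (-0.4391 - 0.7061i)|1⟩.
(-0.7061 + 0.4391i)|0⟩ + 0.5556i|1⟩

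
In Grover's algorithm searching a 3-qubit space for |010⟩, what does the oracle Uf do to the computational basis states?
Uf|x⟩ = -|x⟩ if x = 010, else |x⟩ (phase flip on target)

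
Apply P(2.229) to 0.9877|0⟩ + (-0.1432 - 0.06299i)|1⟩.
0.9877|0⟩ + (0.1374 - 0.07475i)|1⟩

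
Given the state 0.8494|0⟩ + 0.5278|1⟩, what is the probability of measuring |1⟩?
0.2786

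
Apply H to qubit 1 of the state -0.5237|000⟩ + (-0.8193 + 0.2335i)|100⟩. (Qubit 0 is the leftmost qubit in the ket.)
-0.3703|000⟩ - 0.3703|010⟩ + (-0.5793 + 0.1651i)|100⟩ + (-0.5793 + 0.1651i)|110⟩

H on qubit 1 mixes each pair of kets that differ only in qubit 1: amplitudes (a, b) of (|…0…⟩, |…1…⟩) become ((a + b)/√2, (a − b)/√2). Kets absent from the input have amplitude 0.
(|000⟩, |010⟩): (a, b) = (-0.5237, 0) → (-0.3703, -0.3703)
(|100⟩, |110⟩): (a, b) = ((-0.8193 + 0.2335i), 0) → ((-0.5793 + 0.1651i), (-0.5793 + 0.1651i))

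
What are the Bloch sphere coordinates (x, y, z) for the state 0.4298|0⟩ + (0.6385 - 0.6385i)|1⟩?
(0.5489, -0.5489, -0.6306)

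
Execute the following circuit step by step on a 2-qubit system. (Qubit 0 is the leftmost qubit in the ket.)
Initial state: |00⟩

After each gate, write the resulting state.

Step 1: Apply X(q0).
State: |10⟩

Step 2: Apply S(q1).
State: |10⟩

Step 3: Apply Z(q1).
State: |10⟩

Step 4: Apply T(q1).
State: |10⟩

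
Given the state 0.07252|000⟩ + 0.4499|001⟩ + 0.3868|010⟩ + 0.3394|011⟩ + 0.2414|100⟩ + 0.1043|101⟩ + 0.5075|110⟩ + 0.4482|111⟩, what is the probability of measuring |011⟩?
0.1152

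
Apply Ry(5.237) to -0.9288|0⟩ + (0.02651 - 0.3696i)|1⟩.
(0.7914 + 0.1846i)|0⟩ + (-0.487 + 0.3202i)|1⟩

Ry(5.237) = [[cos(θ/2), −sin(θ/2)], [sin(θ/2), cos(θ/2)]]; θ = 5.237, cos(θ/2) ≈ -0.866278, sin(θ/2) ≈ 0.499562.
With a = amp(|0⟩) = -0.9288 and b = amp(|1⟩) = (0.02651 - 0.3696i):
new amp(|0⟩) = (-0.866278)·a + (-0.499562)·b = (0.7914 + 0.1846i)
new amp(|1⟩) = (0.499562)·a + (-0.866278)·b = (-0.487 + 0.3202i)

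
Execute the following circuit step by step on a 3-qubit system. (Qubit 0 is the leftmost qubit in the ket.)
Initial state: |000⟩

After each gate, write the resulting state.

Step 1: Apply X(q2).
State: |001⟩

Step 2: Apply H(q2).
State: 1/√2|000⟩ - 1/√2|001⟩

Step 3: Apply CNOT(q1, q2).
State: 1/√2|000⟩ - 1/√2|001⟩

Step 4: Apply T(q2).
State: 1/√2|000⟩ + (-1/2 - (1/2)i)|001⟩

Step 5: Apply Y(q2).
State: (-1/2 + (1/2)i)|000⟩ + (1/√2)i|001⟩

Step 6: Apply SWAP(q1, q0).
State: (-1/2 + (1/2)i)|000⟩ + (1/√2)i|001⟩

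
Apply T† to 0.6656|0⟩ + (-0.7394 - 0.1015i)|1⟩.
0.6656|0⟩ + (-0.5946 + 0.4511i)|1⟩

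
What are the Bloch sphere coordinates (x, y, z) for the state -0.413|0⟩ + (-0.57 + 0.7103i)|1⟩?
(0.4708, -0.5867, -0.6589)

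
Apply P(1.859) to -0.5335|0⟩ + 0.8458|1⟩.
-0.5335|0⟩ + (-0.2404 + 0.8109i)|1⟩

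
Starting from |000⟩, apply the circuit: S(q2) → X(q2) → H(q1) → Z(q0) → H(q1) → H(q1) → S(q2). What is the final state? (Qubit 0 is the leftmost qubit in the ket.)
(1/√2)i|001⟩ + (1/√2)i|011⟩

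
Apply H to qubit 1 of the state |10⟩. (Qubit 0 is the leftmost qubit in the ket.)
1/√2|10⟩ + 1/√2|11⟩

H on qubit 1 mixes each pair of kets that differ only in qubit 1: amplitudes (a, b) of (|…0…⟩, |…1…⟩) become ((a + b)/√2, (a − b)/√2). Kets absent from the input have amplitude 0.
(|10⟩, |11⟩): (a, b) = (1, 0) → (1/√2, 1/√2)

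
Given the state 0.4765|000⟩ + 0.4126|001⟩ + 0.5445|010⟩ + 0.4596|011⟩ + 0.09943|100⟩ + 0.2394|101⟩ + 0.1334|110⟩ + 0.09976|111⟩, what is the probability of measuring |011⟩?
0.2112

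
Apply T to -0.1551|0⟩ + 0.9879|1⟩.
-0.1551|0⟩ + (0.6986 + 0.6986i)|1⟩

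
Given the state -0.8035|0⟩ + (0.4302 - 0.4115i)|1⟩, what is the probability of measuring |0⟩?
0.6456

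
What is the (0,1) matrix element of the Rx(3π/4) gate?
-0.9239i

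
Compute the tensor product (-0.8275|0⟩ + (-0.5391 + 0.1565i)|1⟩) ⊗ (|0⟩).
-0.8275|00⟩ + (-0.5391 + 0.1565i)|10⟩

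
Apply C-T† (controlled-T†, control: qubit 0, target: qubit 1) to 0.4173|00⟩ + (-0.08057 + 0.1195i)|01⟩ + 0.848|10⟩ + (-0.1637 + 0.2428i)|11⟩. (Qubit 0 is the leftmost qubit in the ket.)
0.4173|00⟩ + (-0.08057 + 0.1195i)|01⟩ + 0.848|10⟩ + (0.05593 + 0.2874i)|11⟩

C-T† leaves the control-|0⟩ kets |00⟩, |01⟩ unchanged and applies T† to qubit 1 on the control-|1⟩ pair (|10⟩, |11⟩).
T† = [[1, 0], [0, (1/√2 - (1/√2)i)]].
With a = amp(|10⟩) = 0.848 and b = amp(|11⟩) = (-0.1637 + 0.2428i):
new amp(|10⟩) = (1)·a = 0.848
new amp(|11⟩) = (1/√2 - (1/√2)i)·b = (0.05593 + 0.2874i)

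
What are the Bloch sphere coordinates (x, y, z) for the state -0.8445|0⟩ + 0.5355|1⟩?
(-0.9045, 0, 0.4264)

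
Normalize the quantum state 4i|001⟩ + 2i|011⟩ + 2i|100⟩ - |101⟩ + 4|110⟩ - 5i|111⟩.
0.4924i|001⟩ + 0.2462i|011⟩ + 0.2462i|100⟩ - 0.1231|101⟩ + 0.4924|110⟩ - 0.6155i|111⟩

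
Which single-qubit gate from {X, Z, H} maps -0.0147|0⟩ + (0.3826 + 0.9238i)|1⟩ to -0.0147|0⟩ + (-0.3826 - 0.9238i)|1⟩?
Z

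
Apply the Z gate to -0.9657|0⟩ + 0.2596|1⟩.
-0.9657|0⟩ - 0.2596|1⟩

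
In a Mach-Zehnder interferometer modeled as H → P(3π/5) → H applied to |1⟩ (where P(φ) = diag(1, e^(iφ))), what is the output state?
(0.6545 - 0.4755i)|0⟩ + (0.3455 + 0.4755i)|1⟩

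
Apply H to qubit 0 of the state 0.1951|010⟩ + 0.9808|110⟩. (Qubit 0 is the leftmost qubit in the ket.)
0.8315|010⟩ - 0.5556|110⟩

H on qubit 0 mixes each pair of kets that differ only in qubit 0: amplitudes (a, b) of (|…0…⟩, |…1…⟩) become ((a + b)/√2, (a − b)/√2). Kets absent from the input have amplitude 0.
(|010⟩, |110⟩): (a, b) = (0.1951, 0.9808) → (0.8315, -0.5556)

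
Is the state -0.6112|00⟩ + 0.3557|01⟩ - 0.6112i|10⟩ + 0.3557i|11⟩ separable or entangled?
Separable

Writing the state as a|00⟩ + b|01⟩ + c|10⟩ + d|11⟩, it is a product state iff ad − bc = 0.
Here (a, b, c, d) = (-0.6112, 0.3557, -0.6112i, 0.3557i): ad − bc = (-0.6112)(0.3557i) − (0.3557)(-0.6112i) = 0, so the state is separable.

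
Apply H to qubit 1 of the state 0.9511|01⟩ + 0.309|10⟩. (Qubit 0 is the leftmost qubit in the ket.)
0.6725|00⟩ - 0.6725|01⟩ + 0.2185|10⟩ + 0.2185|11⟩

H on qubit 1 mixes each pair of kets that differ only in qubit 1: amplitudes (a, b) of (|…0…⟩, |…1…⟩) become ((a + b)/√2, (a − b)/√2). Kets absent from the input have amplitude 0.
(|00⟩, |01⟩): (a, b) = (0, 0.9511) → (0.6725, -0.6725)
(|10⟩, |11⟩): (a, b) = (0.309, 0) → (0.2185, 0.2185)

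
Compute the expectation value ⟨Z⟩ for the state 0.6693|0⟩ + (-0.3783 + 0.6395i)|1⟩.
-0.1041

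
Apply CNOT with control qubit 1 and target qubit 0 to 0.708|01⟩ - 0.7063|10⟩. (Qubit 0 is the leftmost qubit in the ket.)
-0.7063|10⟩ + 0.708|11⟩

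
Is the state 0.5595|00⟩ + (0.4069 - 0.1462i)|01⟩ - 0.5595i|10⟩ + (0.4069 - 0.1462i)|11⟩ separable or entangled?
Entangled

Writing the state as a|00⟩ + b|01⟩ + c|10⟩ + d|11⟩, it is a product state iff ad − bc = 0.
Here (a, b, c, d) = (0.5595, (0.4069 - 0.1462i), -0.5595i, (0.4069 - 0.1462i)): ad − bc = (0.5595)(0.4069 - 0.1462i) − (0.4069 - 0.1462i)(-0.5595i) = (0.3095 + 0.1459i) ≠ 0, so the state is entangled.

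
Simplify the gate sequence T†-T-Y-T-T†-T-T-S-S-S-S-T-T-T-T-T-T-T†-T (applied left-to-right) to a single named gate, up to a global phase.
Y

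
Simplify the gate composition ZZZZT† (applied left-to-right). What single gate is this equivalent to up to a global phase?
T†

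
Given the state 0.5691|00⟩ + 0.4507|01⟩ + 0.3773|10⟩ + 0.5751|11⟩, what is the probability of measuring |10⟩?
0.1424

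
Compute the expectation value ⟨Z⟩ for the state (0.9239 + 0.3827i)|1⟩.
-1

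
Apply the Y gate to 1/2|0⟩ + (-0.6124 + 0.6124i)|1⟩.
(0.6124 + 0.6124i)|0⟩ + (1/2)i|1⟩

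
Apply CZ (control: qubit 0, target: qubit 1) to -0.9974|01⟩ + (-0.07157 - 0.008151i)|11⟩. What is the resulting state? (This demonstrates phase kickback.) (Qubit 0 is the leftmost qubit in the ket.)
-0.9974|01⟩ + (0.07157 + 0.008151i)|11⟩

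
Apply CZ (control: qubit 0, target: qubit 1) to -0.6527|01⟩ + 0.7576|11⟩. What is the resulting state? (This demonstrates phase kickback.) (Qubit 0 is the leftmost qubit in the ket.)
-0.6527|01⟩ - 0.7576|11⟩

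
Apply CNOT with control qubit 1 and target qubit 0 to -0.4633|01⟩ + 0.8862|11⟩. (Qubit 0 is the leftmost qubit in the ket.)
0.8862|01⟩ - 0.4633|11⟩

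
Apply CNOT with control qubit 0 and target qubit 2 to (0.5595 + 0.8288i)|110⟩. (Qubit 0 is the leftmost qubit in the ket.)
(0.5595 + 0.8288i)|111⟩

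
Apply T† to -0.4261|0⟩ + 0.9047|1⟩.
-0.4261|0⟩ + (0.6397 - 0.6397i)|1⟩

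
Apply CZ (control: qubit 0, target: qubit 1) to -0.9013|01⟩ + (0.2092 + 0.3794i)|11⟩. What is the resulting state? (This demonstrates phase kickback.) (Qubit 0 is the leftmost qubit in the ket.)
-0.9013|01⟩ + (-0.2092 - 0.3794i)|11⟩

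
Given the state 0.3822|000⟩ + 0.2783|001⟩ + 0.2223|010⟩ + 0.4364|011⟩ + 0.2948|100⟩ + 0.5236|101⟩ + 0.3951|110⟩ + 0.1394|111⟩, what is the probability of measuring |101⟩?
0.2742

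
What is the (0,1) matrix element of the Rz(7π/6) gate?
0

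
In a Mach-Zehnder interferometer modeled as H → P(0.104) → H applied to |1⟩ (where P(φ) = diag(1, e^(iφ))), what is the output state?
(0.002702 - 0.05191i)|0⟩ + (0.9973 + 0.05191i)|1⟩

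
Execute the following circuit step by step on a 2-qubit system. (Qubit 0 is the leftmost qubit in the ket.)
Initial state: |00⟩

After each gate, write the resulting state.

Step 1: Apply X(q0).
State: |10⟩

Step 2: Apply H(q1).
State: 1/√2|10⟩ + 1/√2|11⟩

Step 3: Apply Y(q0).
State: -(1/√2)i|00⟩ - (1/√2)i|01⟩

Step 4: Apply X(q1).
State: -(1/√2)i|00⟩ - (1/√2)i|01⟩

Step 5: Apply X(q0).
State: -(1/√2)i|10⟩ - (1/√2)i|11⟩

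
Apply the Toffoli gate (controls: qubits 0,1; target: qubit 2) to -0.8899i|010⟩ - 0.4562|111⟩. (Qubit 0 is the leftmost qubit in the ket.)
-0.8899i|010⟩ - 0.4562|110⟩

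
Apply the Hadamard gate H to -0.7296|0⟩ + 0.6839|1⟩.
-0.03231|0⟩ - 0.9995|1⟩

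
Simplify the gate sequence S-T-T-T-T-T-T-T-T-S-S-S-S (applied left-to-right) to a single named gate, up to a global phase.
S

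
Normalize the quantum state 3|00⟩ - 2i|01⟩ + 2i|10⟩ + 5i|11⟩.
0.4629|00⟩ - 0.3086i|01⟩ + 0.3086i|10⟩ + 0.7715i|11⟩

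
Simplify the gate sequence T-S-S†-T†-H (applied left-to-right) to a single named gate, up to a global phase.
H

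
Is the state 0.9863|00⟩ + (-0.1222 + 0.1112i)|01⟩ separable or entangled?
Separable

Writing the state as a|00⟩ + b|01⟩ + c|10⟩ + d|11⟩, it is a product state iff ad − bc = 0.
Here (a, b, c, d) = (0.9863, (-0.1222 + 0.1112i), 0, 0): ad − bc = (0.9863)(0) − (-0.1222 + 0.1112i)(0) = 0, so the state is separable.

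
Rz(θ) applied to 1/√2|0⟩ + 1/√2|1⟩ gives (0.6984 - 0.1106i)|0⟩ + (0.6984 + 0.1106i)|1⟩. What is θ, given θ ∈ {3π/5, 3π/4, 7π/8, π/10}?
π/10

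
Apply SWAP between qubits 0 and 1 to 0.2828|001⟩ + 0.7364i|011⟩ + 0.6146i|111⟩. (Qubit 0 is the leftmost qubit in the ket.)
0.2828|001⟩ + 0.7364i|101⟩ + 0.6146i|111⟩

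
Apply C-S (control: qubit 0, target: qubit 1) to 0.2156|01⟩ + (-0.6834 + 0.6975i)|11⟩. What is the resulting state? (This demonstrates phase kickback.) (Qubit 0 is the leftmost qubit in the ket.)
0.2156|01⟩ + (-0.6975 - 0.6834i)|11⟩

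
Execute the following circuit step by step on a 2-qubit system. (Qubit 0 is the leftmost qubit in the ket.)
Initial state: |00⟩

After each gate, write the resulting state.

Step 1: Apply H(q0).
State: 1/√2|00⟩ + 1/√2|10⟩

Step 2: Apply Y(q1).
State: (1/√2)i|01⟩ + (1/√2)i|11⟩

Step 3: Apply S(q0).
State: (1/√2)i|01⟩ - 1/√2|11⟩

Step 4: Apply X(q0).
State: -1/√2|01⟩ + (1/√2)i|11⟩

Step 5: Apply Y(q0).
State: 1/√2|01⟩ - (1/√2)i|11⟩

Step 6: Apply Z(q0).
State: 1/√2|01⟩ + (1/√2)i|11⟩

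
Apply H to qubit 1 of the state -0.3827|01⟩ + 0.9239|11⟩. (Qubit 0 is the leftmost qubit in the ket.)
-0.2706|00⟩ + 0.2706|01⟩ + 0.6533|10⟩ - 0.6533|11⟩

H on qubit 1 mixes each pair of kets that differ only in qubit 1: amplitudes (a, b) of (|…0…⟩, |…1…⟩) become ((a + b)/√2, (a − b)/√2). Kets absent from the input have amplitude 0.
(|00⟩, |01⟩): (a, b) = (0, -0.3827) → (-0.2706, 0.2706)
(|10⟩, |11⟩): (a, b) = (0, 0.9239) → (0.6533, -0.6533)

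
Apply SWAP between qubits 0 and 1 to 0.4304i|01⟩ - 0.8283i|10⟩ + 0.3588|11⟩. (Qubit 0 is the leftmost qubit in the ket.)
-0.8283i|01⟩ + 0.4304i|10⟩ + 0.3588|11⟩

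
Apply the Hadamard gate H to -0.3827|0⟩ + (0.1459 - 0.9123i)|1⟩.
(-0.1674 - 0.6451i)|0⟩ + (-0.3738 + 0.6451i)|1⟩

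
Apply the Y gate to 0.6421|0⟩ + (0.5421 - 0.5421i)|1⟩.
(-0.5421 - 0.5421i)|0⟩ + 0.6421i|1⟩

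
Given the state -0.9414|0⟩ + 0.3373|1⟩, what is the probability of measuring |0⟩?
0.8862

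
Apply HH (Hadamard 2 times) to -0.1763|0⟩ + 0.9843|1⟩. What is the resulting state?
-0.1763|0⟩ + 0.9843|1⟩

H² = I, so an even number of Hadamards cancels: H^2 = I and the state is unchanged.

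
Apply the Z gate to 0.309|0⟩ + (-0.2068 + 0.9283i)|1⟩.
0.309|0⟩ + (0.2068 - 0.9283i)|1⟩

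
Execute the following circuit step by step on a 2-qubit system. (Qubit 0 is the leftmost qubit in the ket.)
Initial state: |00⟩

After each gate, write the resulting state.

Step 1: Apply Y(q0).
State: i|10⟩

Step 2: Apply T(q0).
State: (-1/√2 + (1/√2)i)|10⟩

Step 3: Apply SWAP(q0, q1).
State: (-1/√2 + (1/√2)i)|01⟩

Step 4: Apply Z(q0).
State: (-1/√2 + (1/√2)i)|01⟩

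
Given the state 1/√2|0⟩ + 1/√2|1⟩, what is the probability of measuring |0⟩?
1/2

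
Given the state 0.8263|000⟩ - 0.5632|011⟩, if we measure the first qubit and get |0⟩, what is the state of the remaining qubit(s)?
0.8263|00⟩ - 0.5632|11⟩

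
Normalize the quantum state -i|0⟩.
-i|0⟩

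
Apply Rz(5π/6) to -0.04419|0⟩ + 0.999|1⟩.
(-0.01144 + 0.04268i)|0⟩ + (0.2586 + 0.965i)|1⟩

Rz(5π/6) = [[e^(−iθ/2), 0], [0, e^(iθ/2)]] with e^(±iθ/2) = cos(θ/2) ± i·sin(θ/2); θ = 5π/6, cos(θ/2) ≈ 0.258819, sin(θ/2) ≈ 0.965926.
With a = amp(|0⟩) = -0.04419 and b = amp(|1⟩) = 0.999:
new amp(|0⟩) = (0.258819 - 0.965926i)·a = (-0.01144 + 0.04268i)
new amp(|1⟩) = (0.258819 + 0.965926i)·b = (0.2586 + 0.965i)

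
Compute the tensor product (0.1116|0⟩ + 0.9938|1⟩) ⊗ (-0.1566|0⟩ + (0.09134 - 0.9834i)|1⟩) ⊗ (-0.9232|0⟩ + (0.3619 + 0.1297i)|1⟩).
0.01613|000⟩ + (-0.006325 - 0.002267i)|001⟩ + (-0.009411 + 0.1013i)|010⟩ + (0.01792 - 0.0384i)|011⟩ + 0.1437|100⟩ + (-0.05632 - 0.02019i)|101⟩ + (-0.0838 + 0.9022i)|110⟩ + (0.1596 - 0.3419i)|111⟩

amp(|b₁b₂…⟩) = product of the factor amplitudes for bits b₁, b₂, …; only kets whose every factor amplitude is nonzero survive.
|000⟩: (0.1116)(-0.1566)(-0.9232) = 0.01613
|001⟩: (0.1116)(-0.1566)(0.3619 + 0.1297i) = (-0.006325 - 0.002267i)
|010⟩: (0.1116)(0.09134 - 0.9834i)(-0.9232) = (-0.009411 + 0.1013i)
|011⟩: (0.1116)(0.09134 - 0.9834i)(0.3619 + 0.1297i) = (0.01792 - 0.0384i)
|100⟩: (0.9938)(-0.1566)(-0.9232) = 0.1437
|101⟩: (0.9938)(-0.1566)(0.3619 + 0.1297i) = (-0.05632 - 0.02019i)
|110⟩: (0.9938)(0.09134 - 0.9834i)(-0.9232) = (-0.0838 + 0.9022i)
|111⟩: (0.9938)(0.09134 - 0.9834i)(0.3619 + 0.1297i) = (0.1596 - 0.3419i)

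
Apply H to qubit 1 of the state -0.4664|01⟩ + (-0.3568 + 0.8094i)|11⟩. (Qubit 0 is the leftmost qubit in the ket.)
-0.3298|00⟩ + 0.3298|01⟩ + (-0.2523 + 0.5723i)|10⟩ + (0.2523 - 0.5723i)|11⟩

H on qubit 1 mixes each pair of kets that differ only in qubit 1: amplitudes (a, b) of (|…0…⟩, |…1…⟩) become ((a + b)/√2, (a − b)/√2). Kets absent from the input have amplitude 0.
(|00⟩, |01⟩): (a, b) = (0, -0.4664) → (-0.3298, 0.3298)
(|10⟩, |11⟩): (a, b) = (0, (-0.3568 + 0.8094i)) → ((-0.2523 + 0.5723i), (0.2523 - 0.5723i))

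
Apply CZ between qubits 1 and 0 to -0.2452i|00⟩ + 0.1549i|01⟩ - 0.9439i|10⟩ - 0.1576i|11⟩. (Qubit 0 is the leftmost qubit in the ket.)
-0.2452i|00⟩ + 0.1549i|01⟩ - 0.9439i|10⟩ + 0.1576i|11⟩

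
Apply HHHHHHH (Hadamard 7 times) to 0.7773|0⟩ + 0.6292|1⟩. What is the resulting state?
0.9945|0⟩ + 0.1047|1⟩

H² = I, so H^7 = H: a single Hadamard. With (a, b) = (0.7773, 0.6292), H gives ((a + b)/√2, (a − b)/√2) = (0.9945, 0.1047).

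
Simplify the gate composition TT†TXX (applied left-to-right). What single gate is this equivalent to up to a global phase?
T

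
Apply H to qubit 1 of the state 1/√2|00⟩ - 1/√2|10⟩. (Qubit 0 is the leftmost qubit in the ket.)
1/2|00⟩ + 1/2|01⟩ - 1/2|10⟩ - 1/2|11⟩

H on qubit 1 mixes each pair of kets that differ only in qubit 1: amplitudes (a, b) of (|…0…⟩, |…1…⟩) become ((a + b)/√2, (a − b)/√2). Kets absent from the input have amplitude 0.
(|00⟩, |01⟩): (a, b) = (1/√2, 0) → (1/2, 1/2)
(|10⟩, |11⟩): (a, b) = (-1/√2, 0) → (-1/2, -1/2)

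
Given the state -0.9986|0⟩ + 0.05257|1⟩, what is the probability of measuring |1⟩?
0.002764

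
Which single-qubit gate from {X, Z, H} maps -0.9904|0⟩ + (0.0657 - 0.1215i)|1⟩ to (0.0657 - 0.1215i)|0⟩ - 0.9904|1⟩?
X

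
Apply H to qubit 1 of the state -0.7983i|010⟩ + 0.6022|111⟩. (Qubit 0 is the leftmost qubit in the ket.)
-0.5645i|000⟩ + 0.5645i|010⟩ + 0.4258|101⟩ - 0.4258|111⟩

H on qubit 1 mixes each pair of kets that differ only in qubit 1: amplitudes (a, b) of (|…0…⟩, |…1…⟩) become ((a + b)/√2, (a − b)/√2). Kets absent from the input have amplitude 0.
(|000⟩, |010⟩): (a, b) = (0, -0.7983i) → (-0.5645i, 0.5645i)
(|101⟩, |111⟩): (a, b) = (0, 0.6022) → (0.4258, -0.4258)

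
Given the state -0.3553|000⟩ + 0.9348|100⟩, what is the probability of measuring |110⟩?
0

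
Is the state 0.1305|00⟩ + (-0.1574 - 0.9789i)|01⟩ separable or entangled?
Separable

Writing the state as a|00⟩ + b|01⟩ + c|10⟩ + d|11⟩, it is a product state iff ad − bc = 0.
Here (a, b, c, d) = (0.1305, (-0.1574 - 0.9789i), 0, 0): ad − bc = (0.1305)(0) − (-0.1574 - 0.9789i)(0) = 0, so the state is separable.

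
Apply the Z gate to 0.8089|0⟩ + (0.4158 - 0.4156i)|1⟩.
0.8089|0⟩ + (-0.4158 + 0.4156i)|1⟩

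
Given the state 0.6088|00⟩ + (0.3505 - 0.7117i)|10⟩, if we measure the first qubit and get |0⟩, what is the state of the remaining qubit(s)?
|0⟩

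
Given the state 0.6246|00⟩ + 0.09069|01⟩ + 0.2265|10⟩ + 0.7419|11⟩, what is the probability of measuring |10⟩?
0.0513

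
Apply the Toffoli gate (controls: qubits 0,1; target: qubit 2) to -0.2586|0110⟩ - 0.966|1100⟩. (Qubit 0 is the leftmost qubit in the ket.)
-0.2586|0110⟩ - 0.966|1110⟩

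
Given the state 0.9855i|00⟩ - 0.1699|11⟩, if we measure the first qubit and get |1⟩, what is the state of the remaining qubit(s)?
-|1⟩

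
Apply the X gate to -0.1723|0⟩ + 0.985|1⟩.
0.985|0⟩ - 0.1723|1⟩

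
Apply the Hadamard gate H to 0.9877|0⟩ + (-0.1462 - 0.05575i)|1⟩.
(0.595 - 0.03942i)|0⟩ + (0.8018 + 0.03942i)|1⟩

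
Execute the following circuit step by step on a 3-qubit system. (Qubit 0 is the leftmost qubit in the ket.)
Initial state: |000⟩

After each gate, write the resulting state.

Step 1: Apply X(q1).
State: |010⟩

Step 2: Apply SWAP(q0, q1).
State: |100⟩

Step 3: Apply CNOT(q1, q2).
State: |100⟩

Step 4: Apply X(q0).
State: |000⟩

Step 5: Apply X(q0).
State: |100⟩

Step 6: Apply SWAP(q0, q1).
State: |010⟩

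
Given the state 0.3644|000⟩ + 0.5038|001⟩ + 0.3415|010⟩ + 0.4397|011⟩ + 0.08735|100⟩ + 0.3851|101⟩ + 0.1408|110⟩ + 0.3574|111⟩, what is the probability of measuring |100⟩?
0.00763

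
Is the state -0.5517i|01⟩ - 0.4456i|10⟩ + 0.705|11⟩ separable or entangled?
Entangled

Writing the state as a|00⟩ + b|01⟩ + c|10⟩ + d|11⟩, it is a product state iff ad − bc = 0.
Here (a, b, c, d) = (0, -0.5517i, -0.4456i, 0.705): ad − bc = (0)(0.705) − (-0.5517i)(-0.4456i) = 0.2458 ≠ 0, so the state is entangled.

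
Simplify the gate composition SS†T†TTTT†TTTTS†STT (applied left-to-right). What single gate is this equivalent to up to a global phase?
T†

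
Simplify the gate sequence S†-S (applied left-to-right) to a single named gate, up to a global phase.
I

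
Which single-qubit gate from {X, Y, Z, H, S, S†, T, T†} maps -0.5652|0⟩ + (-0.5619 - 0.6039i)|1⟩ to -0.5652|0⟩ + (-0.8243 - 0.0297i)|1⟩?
T†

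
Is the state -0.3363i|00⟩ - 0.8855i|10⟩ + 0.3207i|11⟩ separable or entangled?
Entangled

Writing the state as a|00⟩ + b|01⟩ + c|10⟩ + d|11⟩, it is a product state iff ad − bc = 0.
Here (a, b, c, d) = (-0.3363i, 0, -0.8855i, 0.3207i): ad − bc = (-0.3363i)(0.3207i) − (0)(-0.8855i) = 0.1079 ≠ 0, so the state is entangled.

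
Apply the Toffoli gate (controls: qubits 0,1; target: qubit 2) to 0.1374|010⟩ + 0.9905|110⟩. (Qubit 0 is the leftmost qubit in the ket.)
0.1374|010⟩ + 0.9905|111⟩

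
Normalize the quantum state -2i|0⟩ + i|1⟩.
-0.8944i|0⟩ + (1/√5)i|1⟩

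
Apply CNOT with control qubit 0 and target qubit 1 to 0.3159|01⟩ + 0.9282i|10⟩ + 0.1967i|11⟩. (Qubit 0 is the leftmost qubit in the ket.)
0.3159|01⟩ + 0.1967i|10⟩ + 0.9282i|11⟩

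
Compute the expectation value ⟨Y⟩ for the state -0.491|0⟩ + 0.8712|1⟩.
0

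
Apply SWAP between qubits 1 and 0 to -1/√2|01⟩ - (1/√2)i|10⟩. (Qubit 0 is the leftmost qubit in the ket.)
-(1/√2)i|01⟩ - 1/√2|10⟩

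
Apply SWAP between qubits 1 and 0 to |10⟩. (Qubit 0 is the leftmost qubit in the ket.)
|01⟩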